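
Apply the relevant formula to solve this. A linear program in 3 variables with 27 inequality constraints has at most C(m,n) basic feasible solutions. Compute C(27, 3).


Each vertex corresponds to some choice of n active constraints out of m, so the number of vertices is at most C(m, n) = m! / (n!(m-n)!).
m = 27, n = 3
Numerator: 27 * 26 * 25
Denominator: 3! = 6
C(27, 3) = 2925


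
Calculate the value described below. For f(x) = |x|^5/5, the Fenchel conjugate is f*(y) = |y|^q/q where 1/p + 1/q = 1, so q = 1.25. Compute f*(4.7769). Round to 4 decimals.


The conjugate exponent q satisfies 1/p + 1/q = 1.
p = 5, so q = 5/(5 - 1) = 1.25
|y|^q = 4.7769^1.25 = 7.0621
f*(4.7769) = 7.0621 / 1.25 = 5.6497


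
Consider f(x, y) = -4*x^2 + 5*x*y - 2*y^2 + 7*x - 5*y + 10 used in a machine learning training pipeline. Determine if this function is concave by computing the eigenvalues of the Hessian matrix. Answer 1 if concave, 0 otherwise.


The Hessian of f(x,y) = -4*x^2 + 5*x*y - 2*y^2 + 7*x - 5*y + 10 is:
H = [[-8, 5], [5, -4]]
Trace = -8 - 4 = -12
Determinant = -8*-4 - (5)^2 = 7
Discriminant = (-12)^2 - 4*7 = 116.0
Eigenvalues: lambda_1 = -11.3852, lambda_2 = -0.6148
The function is concave.

1


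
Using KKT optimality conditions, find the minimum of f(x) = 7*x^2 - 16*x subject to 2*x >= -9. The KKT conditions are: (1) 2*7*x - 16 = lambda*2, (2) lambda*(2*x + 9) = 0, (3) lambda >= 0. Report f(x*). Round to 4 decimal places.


Step 1: Try lambda = 0 (constraint inactive).
Stationarity: 2*7*x - 16 = 0
x* = 16/(2*7) = 8/7 = 1.1429 (rounded; the exact value 8/7 is used below)
Check constraint: 2*1.1429 = 2.2858 >= -9 -- satisfied.
Step 2: Compute optimal value.
f(x*) = 7*(8/7)^2 - 16*(8/7) = -9.1429


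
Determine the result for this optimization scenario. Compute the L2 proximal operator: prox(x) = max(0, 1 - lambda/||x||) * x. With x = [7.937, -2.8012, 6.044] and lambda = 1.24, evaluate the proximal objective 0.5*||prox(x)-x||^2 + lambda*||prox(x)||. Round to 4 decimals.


Step 1: Compute ||x||.
||x|| = 10.3621
Step 2: Compute scaling factor.
scale = max(0, 1 - 1.24/10.3621) = 0.8803
Step 3: prox(x) = [6.9872, -2.466, 5.3207]
||prox(x)|| = 9.1221
Step 4: Proximal objective.
0.5*||prox-x||^2 = 0.7688
lambda*||prox|| = 11.3114
Total = 12.0802


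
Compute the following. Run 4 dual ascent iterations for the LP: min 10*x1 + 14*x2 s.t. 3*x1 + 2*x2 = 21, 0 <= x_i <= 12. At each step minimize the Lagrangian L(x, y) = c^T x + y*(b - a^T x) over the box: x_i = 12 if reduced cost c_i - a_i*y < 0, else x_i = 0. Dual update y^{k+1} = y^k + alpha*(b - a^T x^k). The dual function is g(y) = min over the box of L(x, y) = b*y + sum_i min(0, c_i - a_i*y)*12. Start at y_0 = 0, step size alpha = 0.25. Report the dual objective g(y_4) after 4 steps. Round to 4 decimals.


Dual ascent for LP: min 10*x1 + 14*x2, 3*x1 + 2*x2 = 21, 0 <= x_i <= 12
Step 1: y^k = 0.0, reduced costs: (10.0, 14.0)
  x^k = (0.0, 0.0), subgradient = b - a^T x = 21.0
  y^{k+1} = 0.0 + 0.25*21.0 = 5.25
Step 2: y^k = 5.25, reduced costs: (-5.75, 3.5)
  x^k = (12.0, 0.0), subgradient = b - a^T x = -15.0
  y^{k+1} = 5.25 + 0.25*-15.0 = 1.5
Step 3: y^k = 1.5, reduced costs: (5.5, 11.0)
  x^k = (0.0, 0.0), subgradient = b - a^T x = 21.0
  y^{k+1} = 1.5 + 0.25*21.0 = 6.75
Step 4: y^k = 6.75, reduced costs: (-10.25, 0.5)
  x^k = (12.0, 0.0), subgradient = b - a^T x = -15.0
  y^{k+1} = 6.75 + 0.25*-15.0 = 3.0
Dual objective at y_4 = 3.0: reduced costs (1.0, 8.0), box minimizer x = (0.0, 0.0)
g(y_4) = b*y + (c1 - a1*y)*x1 + (c2 - a2*y)*x2 = 21*3.0 + 1.0*0.0 + 8.0*0.0 = 63.0 + 0.0 + 0.0 = 63.0


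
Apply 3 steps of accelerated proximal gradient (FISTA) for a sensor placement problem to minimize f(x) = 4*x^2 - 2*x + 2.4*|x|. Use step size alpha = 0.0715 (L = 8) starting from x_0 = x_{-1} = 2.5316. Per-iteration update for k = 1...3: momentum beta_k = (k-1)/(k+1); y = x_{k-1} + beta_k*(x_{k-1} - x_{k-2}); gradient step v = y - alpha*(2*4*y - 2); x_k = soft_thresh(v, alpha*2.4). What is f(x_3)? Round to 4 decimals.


FISTA on f(x) = 4*x^2 - 2*x + 2.4*|x|
L = 8, alpha = 0.0715
Iteration 1: beta = 0.0, y = 2.5316 + 0.0*(2.5316 - 2.5316) = 2.5316
  grad(y) = 18.2528, v = y - alpha*grad = 1.2265
  prox(v) = soft_thresh(1.2265, 0.1716) = 1.0549
Iteration 2: beta = 0.3333, y = 1.0549 + 0.3333*(1.0549 - 2.5316) = 0.5627
  grad(y) = 2.5016, v = y - alpha*grad = 0.3838
  prox(v) = soft_thresh(0.3838, 0.1716) = 0.2122
Iteration 3: beta = 0.5, y = 0.2122 + 0.5*(0.2122 - 1.0549) = -0.2091
  grad(y) = -3.6729, v = y - alpha*grad = 0.0535
  prox(v) = soft_thresh(0.0535, 0.1716) = 0.0
f(x_3) = 4*0.0^2 - 2*0.0 + 2.4*|0.0| = 0.0


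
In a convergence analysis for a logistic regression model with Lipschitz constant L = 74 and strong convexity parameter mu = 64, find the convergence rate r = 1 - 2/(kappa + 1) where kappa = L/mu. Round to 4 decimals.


Step 1: Compute the condition number.
kappa = L/mu = 74/64 = 1.1563
Step 2: Compute the convergence rate.
r = 1 - 2/(kappa + 1) = 1 - 2*mu/(L + mu) = (L - mu)/(L + mu) = 10/138 = 0.0725


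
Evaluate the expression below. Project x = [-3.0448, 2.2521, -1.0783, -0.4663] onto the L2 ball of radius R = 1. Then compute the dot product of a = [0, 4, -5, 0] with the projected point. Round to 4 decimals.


Step 1: Compute ||x|| (intermediates to 6 decimals).
||x|| = sqrt((-3.0448)^2 + 2.2521^2 + (-1.0783)^2 + (-0.4663)^2) = 3.965215
Step 2: Project.
Since ||x|| > R, scale = R/||x|| = 1/3.965215 = 0.252193, proj(x) = scale * x
proj(x) = [-0.767877, 0.567964, -0.27194, -0.117598]
Step 3: Dot product.
a^T * proj(x) = 0*(-0.767877) + 4*0.567964 - 5*(-0.27194) + 0*(-0.117598) = 3.6316


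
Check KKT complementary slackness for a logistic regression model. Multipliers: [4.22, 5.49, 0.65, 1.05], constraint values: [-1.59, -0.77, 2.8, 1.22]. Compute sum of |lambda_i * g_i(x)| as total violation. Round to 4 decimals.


KKT complementary slackness check:
lambda_1 * g_1 = 4.22 * -1.59 = -6.7098
lambda_2 * g_2 = 5.49 * -0.77 = -4.2273
lambda_3 * g_3 = 0.65 * 2.8 = 1.82
lambda_4 * g_4 = 1.05 * 1.22 = 1.281
Total violation = 6.7098 + 4.2273 + 1.82 + 1.281 = 14.0381


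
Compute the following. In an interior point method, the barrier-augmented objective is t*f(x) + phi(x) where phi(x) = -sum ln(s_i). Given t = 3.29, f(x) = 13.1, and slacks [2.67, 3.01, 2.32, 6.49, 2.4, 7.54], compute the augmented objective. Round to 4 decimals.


Step 1: Compute log-barrier.
ln values: [0.9821, 1.1019, 0.8416, 1.8703, 0.8755, 2.0202]
phi = -(0.9821 + 1.1019 + 0.8416 + 1.8703 + 0.8755 + 2.0202) = -7.6915
Step 2: Compute augmented objective.
t*f(x) = 3.29*13.1 = 43.099
Total = 43.099 - 7.6915 = 35.4075


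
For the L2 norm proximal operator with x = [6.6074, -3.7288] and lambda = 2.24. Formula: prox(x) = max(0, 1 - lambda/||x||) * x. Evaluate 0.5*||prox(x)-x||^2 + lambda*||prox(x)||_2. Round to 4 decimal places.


Step 1: Compute ||x||.
||x|| = 7.5869
Step 2: Compute scaling factor.
scale = max(0, 1 - 2.24/7.5869) = 0.7048
Step 3: prox(x) = [4.6566, -2.6279]
||prox(x)|| = 5.3469
Step 4: Proximal objective.
0.5*||prox-x||^2 = 2.5088
lambda*||prox|| = 11.9771
Total = 14.4859


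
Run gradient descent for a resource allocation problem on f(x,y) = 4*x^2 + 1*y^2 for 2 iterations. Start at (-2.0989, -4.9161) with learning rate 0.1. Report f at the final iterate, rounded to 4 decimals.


Gradient descent on f(x,y) = 4*x^2 + 1*y^2.
Starting point: (-2.0989, -4.9161), alpha = 0.1
Step 1: grad_x = 2*4*-2.0989 = -16.7912, grad_y = 2*1*-4.9161 = -9.8322
  x_1 = -2.0989 - 0.1*-16.7912 = -0.4198
  y_1 = -4.9161 - 0.1*-9.8322 = -3.9329
Step 2: grad_x = 2*4*-0.4198 = -3.3582, grad_y = 2*1*-3.9329 = -7.8658
  x_2 = -0.4198 - 0.1*-3.3582 = -0.084
  y_2 = -3.9329 - 0.1*-7.8658 = -3.1463
f(-0.084, -3.1463) = 4*(-0.084)^2 + 1*(-3.1463)^2 = 9.9274


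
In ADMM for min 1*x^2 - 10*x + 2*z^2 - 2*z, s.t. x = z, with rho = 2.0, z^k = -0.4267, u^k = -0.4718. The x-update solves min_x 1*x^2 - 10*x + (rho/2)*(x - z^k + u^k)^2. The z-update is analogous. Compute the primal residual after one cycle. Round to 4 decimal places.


ADMM iteration with rho = 2.0, z^k = -0.4267, u^k = -0.4718
Step 1: x-update.
Minimize 1*x^2 - 10*x + (2.0/2)*(x + 0.4267 - 0.4718)^2
FOC: (2*1 + 2.0)*x = 10 + 2.0*(-0.4267 + 0.4718)
x^{k+1} = 2.5226
Step 2: z-update.
Minimize 2*z^2 - 2*z + (2.0/2)*(2.5226 - z - 0.4718)^2
FOC: (2*2 + 2.0)*z = 2 + 2.0*(2.5226 - 0.4718)
z^{k+1} = 1.0169
Step 3: u-update.
u^{k+1} = -0.4718 + 2.5226 - 1.0169 = 1.0338
Step 4: Primal residual = |2.5226 - 1.0169| = 1.5056


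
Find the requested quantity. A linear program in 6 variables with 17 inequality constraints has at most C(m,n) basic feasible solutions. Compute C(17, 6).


Each vertex corresponds to some choice of n active constraints out of m, so the number of vertices is at most C(m, n) = m! / (n!(m-n)!).
m = 17, n = 6
Numerator: 17 * 16 * 15 * 14 * 13 * 12
Denominator: 6! = 720
C(17, 6) = 12376


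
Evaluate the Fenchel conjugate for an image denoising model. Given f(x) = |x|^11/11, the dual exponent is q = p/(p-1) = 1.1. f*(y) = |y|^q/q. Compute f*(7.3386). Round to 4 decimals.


The conjugate exponent q satisfies 1/p + 1/q = 1.
p = 11, so q = 11/(11 - 1) = 1.1
|y|^q = 7.3386^1.1 = 8.9572
f*(7.3386) = 8.9572 / 1.1 = 8.143


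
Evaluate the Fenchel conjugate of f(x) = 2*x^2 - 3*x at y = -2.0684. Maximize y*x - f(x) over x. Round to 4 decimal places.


f*(y) = sup_x {y*x - a*x^2 - b*x} = sup_x {(y-b)*x - a*x^2}
FOC: (y - b) - 2a*x = 0 => x* = (y - b)/(2a)
x* = (-2.0684 + 3)/(2*2) = 0.2329
f*(-2.0684) = (y-b)^2/(4a) = (-2.0684 + 3)^2/(4*2)
= 0.8679/8 = 0.1085


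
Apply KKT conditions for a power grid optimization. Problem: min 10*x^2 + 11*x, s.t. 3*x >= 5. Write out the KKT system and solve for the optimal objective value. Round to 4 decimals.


Step 1: Try lambda = 0 (constraint inactive).
x_unc = -11/(2*10) = -0.55
Check: 3*-0.55 = -1.65 < 5 -- violated!
Step 2: Constraint must be active: 3*x = 5
x* = 5/3 = 1.6667 (rounded; the exact value 5/3 is used below)
lambda = (2*10*(5/3) + 11)/3 = 14.7778
Step 3: Compute optimal value.
f(x*) = 10*(5/3)^2 + 11*(5/3) = 46.1111


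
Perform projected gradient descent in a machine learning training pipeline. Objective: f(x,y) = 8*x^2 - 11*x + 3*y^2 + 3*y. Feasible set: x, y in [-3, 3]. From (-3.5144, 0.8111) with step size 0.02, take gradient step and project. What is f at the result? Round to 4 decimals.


Step 1: Compute gradient at (-3.5144, 0.8111).
grad_x = 2*8*-3.5144 - 11 = -67.2304
grad_y = 2*3*0.8111 + 3 = 7.8666
Step 2: Gradient step.
x_raw = -3.5144 - 0.02*-67.2304 = -2.1698
y_raw = 0.8111 - 0.02*7.8666 = 0.6538
Step 3: Project onto [-3, 3].
x_proj = clip(-2.1698) = -2.1698
y_proj = clip(0.6538) = 0.6538
Step 4: Evaluate f.
f(-2.1698, 0.6538) = 64.7752


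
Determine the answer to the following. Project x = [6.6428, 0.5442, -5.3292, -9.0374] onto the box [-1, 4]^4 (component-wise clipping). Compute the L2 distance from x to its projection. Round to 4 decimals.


Project each component onto [-1, 4].
clip(6.6428) = 4.0, clip(0.5442) = 0.5442, clip(-5.3292) = -1.0, clip(-9.0374) = -1.0
Projection = [4.0, 0.5442, -1.0, -1.0]
Squared diffs: [6.9844, 0.0, 18.742, 64.5998]
Distance = sqrt(90.3262) = 9.504


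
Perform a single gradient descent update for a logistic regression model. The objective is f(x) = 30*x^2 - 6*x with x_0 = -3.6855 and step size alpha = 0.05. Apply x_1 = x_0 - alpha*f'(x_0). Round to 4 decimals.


We compute the gradient at x_0 and apply the update.
f'(x) = 60*x - 6
f'(-3.6855) = 60*-3.6855 - 6 = -227.13
x_1 = -3.6855 - 0.05*-227.13 = 7.671


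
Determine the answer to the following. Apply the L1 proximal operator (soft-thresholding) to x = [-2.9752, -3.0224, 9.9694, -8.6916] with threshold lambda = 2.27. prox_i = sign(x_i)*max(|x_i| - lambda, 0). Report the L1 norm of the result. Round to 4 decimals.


Soft-thresholding with lambda = 2.27:
prox(-2.9752) = sign(-2.9752)*max(|-2.9752| - 2.27, 0) = -0.7052
prox(-3.0224) = sign(-3.0224)*max(|-3.0224| - 2.27, 0) = -0.7524
prox(9.9694) = sign(9.9694)*max(|9.9694| - 2.27, 0) = 7.6994
prox(-8.6916) = sign(-8.6916)*max(|-8.6916| - 2.27, 0) = -6.4216
prox(x) = [-0.7052, -0.7524, 7.6994, -6.4216]
||prox(x)||_1 = 0.7052 + 0.7524 + 7.6994 + 6.4216 = 15.5786


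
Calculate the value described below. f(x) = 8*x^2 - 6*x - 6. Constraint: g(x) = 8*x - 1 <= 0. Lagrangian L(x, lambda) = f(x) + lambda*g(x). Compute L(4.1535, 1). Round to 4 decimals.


Step 1: Evaluate f(x).
f(4.1535) = 8*4.1535^2 - 6*4.1535 - 6 = 107.0915
Step 2: Evaluate g(x).
g(4.1535) = 8*4.1535 - 1 = 32.228
Step 3: Compute Lagrangian.
L = 107.0915 + 1*32.228 = 139.3195


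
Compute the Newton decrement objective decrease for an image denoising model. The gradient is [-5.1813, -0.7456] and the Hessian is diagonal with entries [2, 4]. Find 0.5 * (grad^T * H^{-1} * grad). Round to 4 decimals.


Step 1: H is diagonal, so H^(-1) * g = [-2.5907, -0.1864].
Step 2: g^T H^(-1) g = sum_i g_i^2 / H_ii
  = (-5.1813)^2/2 + (-0.7456)^2/4
  = 13.4229 + 0.139 = 13.5619
Step 3: Objective decrease = 0.5 * g^T H^(-1) g = 6.781


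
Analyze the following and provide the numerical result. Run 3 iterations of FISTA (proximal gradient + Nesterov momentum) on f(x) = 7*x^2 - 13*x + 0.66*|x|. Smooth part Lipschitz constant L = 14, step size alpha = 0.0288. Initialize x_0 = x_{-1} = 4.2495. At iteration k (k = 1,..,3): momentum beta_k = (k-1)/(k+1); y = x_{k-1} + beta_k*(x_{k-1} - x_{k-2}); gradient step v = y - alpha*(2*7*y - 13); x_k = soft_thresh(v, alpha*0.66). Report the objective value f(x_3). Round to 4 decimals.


FISTA on f(x) = 7*x^2 - 13*x + 0.66*|x|
L = 14, alpha = 0.0288
Iteration 1: beta = 0.0, y = 4.2495 + 0.0*(4.2495 - 4.2495) = 4.2495
  grad(y) = 46.493, v = y - alpha*grad = 2.9105
  prox(v) = soft_thresh(2.9105, 0.019) = 2.8915
Iteration 2: beta = 0.3333, y = 2.8915 + 0.3333*(2.8915 - 4.2495) = 2.4388
  grad(y) = 21.1435, v = y - alpha*grad = 1.8299
  prox(v) = soft_thresh(1.8299, 0.019) = 1.8109
Iteration 3: beta = 0.5, y = 1.8109 + 0.5*(1.8109 - 2.8915) = 1.2706
  grad(y) = 4.7881, v = y - alpha*grad = 1.1327
  prox(v) = soft_thresh(1.1327, 0.019) = 1.1137
f(x_3) = 7*1.1137^2 - 13*1.1137 + 0.66*|1.1137| = -5.0609


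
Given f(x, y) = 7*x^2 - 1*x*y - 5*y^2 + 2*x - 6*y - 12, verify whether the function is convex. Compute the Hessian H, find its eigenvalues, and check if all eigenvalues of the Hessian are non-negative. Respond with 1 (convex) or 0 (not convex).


The Hessian of f(x,y) = 7*x^2 - 1*x*y - 5*y^2 + 2*x - 6*y - 12 is:
H = [[14, -1], [-1, -10]]
Trace = 14 - 10 = 4
Determinant = 14*-10 - (-1)^2 = -141
Discriminant = (4)^2 - 4*-141 = 580.0
Eigenvalues: lambda_1 = -10.0416, lambda_2 = 14.0416
The function is not convex.

0


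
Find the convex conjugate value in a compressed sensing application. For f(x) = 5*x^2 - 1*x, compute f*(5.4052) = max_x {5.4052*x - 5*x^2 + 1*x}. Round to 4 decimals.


f*(y) = sup_x {y*x - a*x^2 - b*x} = sup_x {(y-b)*x - a*x^2}
FOC: (y - b) - 2a*x = 0 => x* = (y - b)/(2a)
x* = (5.4052 + 1)/(2*5) = 0.6405
f*(5.4052) = (y-b)^2/(4a) = (5.4052 + 1)^2/(4*5)
= 41.0266/20 = 2.0513


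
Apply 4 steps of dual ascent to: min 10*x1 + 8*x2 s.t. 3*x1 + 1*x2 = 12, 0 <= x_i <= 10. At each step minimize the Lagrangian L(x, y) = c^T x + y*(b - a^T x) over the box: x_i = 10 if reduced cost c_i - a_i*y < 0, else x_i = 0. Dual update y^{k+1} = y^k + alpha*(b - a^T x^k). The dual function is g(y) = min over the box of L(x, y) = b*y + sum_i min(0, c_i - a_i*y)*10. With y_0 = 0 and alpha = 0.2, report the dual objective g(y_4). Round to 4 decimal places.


Dual ascent for LP: min 10*x1 + 8*x2, 3*x1 + 1*x2 = 12, 0 <= x_i <= 10
Step 1: y^k = 0.0, reduced costs: (10.0, 8.0)
  x^k = (0.0, 0.0), subgradient = b - a^T x = 12.0
  y^{k+1} = 0.0 + 0.2*12.0 = 2.4
Step 2: y^k = 2.4, reduced costs: (2.8, 5.6)
  x^k = (0.0, 0.0), subgradient = b - a^T x = 12.0
  y^{k+1} = 2.4 + 0.2*12.0 = 4.8
Step 3: y^k = 4.8, reduced costs: (-4.4, 3.2)
  x^k = (10.0, 0.0), subgradient = b - a^T x = -18.0
  y^{k+1} = 4.8 + 0.2*-18.0 = 1.2
Step 4: y^k = 1.2, reduced costs: (6.4, 6.8)
  x^k = (0.0, 0.0), subgradient = b - a^T x = 12.0
  y^{k+1} = 1.2 + 0.2*12.0 = 3.6
Dual objective at y_4 = 3.6: reduced costs (-0.8, 4.4), box minimizer x = (10.0, 0.0)
g(y_4) = b*y + (c1 - a1*y)*x1 + (c2 - a2*y)*x2 = 12*3.6 + (-0.8)*10.0 + 4.4*0.0 = 43.2 - 8.0 + 0.0 = 35.2


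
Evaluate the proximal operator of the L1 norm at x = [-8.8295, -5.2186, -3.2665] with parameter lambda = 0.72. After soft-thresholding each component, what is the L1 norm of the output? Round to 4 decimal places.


Soft-thresholding with lambda = 0.72:
prox(-8.8295) = sign(-8.8295)*max(|-8.8295| - 0.72, 0) = -8.1095
prox(-5.2186) = sign(-5.2186)*max(|-5.2186| - 0.72, 0) = -4.4986
prox(-3.2665) = sign(-3.2665)*max(|-3.2665| - 0.72, 0) = -2.5465
prox(x) = [-8.1095, -4.4986, -2.5465]
||prox(x)||_1 = 8.1095 + 4.4986 + 2.5465 = 15.1546


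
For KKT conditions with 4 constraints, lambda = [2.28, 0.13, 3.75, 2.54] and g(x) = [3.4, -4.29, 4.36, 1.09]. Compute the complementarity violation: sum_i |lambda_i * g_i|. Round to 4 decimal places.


KKT complementary slackness check:
lambda_1 * g_1 = 2.28 * 3.4 = 7.752
lambda_2 * g_2 = 0.13 * -4.29 = -0.5577
lambda_3 * g_3 = 3.75 * 4.36 = 16.35
lambda_4 * g_4 = 2.54 * 1.09 = 2.7686
Total violation = 7.752 + 0.5577 + 16.35 + 2.7686 = 27.4283


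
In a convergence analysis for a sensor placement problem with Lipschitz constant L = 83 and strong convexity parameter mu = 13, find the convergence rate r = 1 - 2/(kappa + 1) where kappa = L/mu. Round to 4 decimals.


Step 1: Compute the condition number.
kappa = L/mu = 83/13 = 6.3846
Step 2: Compute the convergence rate.
r = 1 - 2/(kappa + 1) = 1 - 2*mu/(L + mu) = (L - mu)/(L + mu) = 70/96 = 0.7292


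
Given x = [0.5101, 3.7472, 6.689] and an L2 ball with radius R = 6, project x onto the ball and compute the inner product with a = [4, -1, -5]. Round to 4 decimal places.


Step 1: Compute ||x|| (intermediates to 6 decimals).
||x|| = sqrt(0.5101^2 + 3.7472^2 + 6.689^2) = 7.684037
Step 2: Project.
Since ||x|| > R, scale = R/||x|| = 6/7.684037 = 0.78084, proj(x) = scale * x
proj(x) = [0.398306, 2.925964, 5.223039]
Step 3: Dot product.
a^T * proj(x) = 4*0.398306 - 1*2.925964 - 5*5.223039 = -27.4479


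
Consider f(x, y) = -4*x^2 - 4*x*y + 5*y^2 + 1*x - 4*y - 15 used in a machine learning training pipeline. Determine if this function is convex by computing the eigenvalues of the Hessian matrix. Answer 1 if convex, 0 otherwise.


The Hessian of f(x,y) = -4*x^2 - 4*x*y + 5*y^2 + 1*x - 4*y - 15 is:
H = [[-8, -4], [-4, 10]]
Trace = -8 + 10 = 2
Determinant = -8*10 - (-4)^2 = -96
Discriminant = (2)^2 - 4*-96 = 388.0
Eigenvalues: lambda_1 = -8.8489, lambda_2 = 10.8489
The function is not convex.

0


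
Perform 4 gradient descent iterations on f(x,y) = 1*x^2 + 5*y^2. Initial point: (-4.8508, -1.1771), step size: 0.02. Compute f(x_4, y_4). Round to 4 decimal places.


Gradient descent on f(x,y) = 1*x^2 + 5*y^2.
Starting point: (-4.8508, -1.1771), alpha = 0.02
Step 1: grad_x = 2*1*-4.8508 = -9.7016, grad_y = 2*5*-1.1771 = -11.771
  x_1 = -4.8508 - 0.02*-9.7016 = -4.6568
  y_1 = -1.1771 - 0.02*-11.771 = -0.9417
Step 2: grad_x = 2*1*-4.6568 = -9.3135, grad_y = 2*5*-0.9417 = -9.4168
  x_2 = -4.6568 - 0.02*-9.3135 = -4.4705
  y_2 = -0.9417 - 0.02*-9.4168 = -0.7533
Step 3: grad_x = 2*1*-4.4705 = -8.941, grad_y = 2*5*-0.7533 = -7.5334
  x_3 = -4.4705 - 0.02*-8.941 = -4.2917
  y_3 = -0.7533 - 0.02*-7.5334 = -0.6027
Step 4: grad_x = 2*1*-4.2917 = -8.5834, grad_y = 2*5*-0.6027 = -6.0268
  x_4 = -4.2917 - 0.02*-8.5834 = -4.12
  y_4 = -0.6027 - 0.02*-6.0268 = -0.4821
f(-4.12, -0.4821) = 1*(-4.12)^2 + 5*(-0.4821)^2 = 18.1368


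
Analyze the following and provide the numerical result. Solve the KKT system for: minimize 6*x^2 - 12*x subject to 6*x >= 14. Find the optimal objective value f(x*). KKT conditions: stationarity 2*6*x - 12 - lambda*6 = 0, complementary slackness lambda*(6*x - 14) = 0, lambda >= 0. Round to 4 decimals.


Step 1: Try lambda = 0 (constraint inactive).
x_unc = 12/(2*6) = 1.0
Check: 6*1.0 = 6.0 < 14 -- violated!
Step 2: Constraint must be active: 6*x = 14
x* = 14/6 = 7/3 = 2.3333 (rounded; the exact value 7/3 is used below)
lambda = (2*6*(7/3) - 12)/6 = 2.6667
Step 3: Compute optimal value.
f(x*) = 6*(7/3)^2 - 12*(7/3) = 4.6667


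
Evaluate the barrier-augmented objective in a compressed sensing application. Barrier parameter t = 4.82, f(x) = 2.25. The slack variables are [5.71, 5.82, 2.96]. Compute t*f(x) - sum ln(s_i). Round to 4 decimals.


Step 1: Compute log-barrier.
ln values: [1.7422, 1.7613, 1.0852]
phi = -(1.7422 + 1.7613 + 1.0852) = -4.5887
Step 2: Compute augmented objective.
t*f(x) = 4.82*2.25 = 10.845
Total = 10.845 - 4.5887 = 6.2563


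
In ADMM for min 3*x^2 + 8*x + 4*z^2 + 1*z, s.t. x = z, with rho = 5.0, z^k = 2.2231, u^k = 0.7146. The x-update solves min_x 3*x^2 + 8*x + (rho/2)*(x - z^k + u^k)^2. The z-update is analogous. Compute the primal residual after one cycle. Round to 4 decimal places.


ADMM iteration with rho = 5.0, z^k = 2.2231, u^k = 0.7146
Step 1: x-update.
Minimize 3*x^2 + 8*x + (5.0/2)*(x - 2.2231 + 0.7146)^2
FOC: (2*3 + 5.0)*x = -8 + 5.0*(2.2231 - 0.7146)
x^{k+1} = -0.0416
Step 2: z-update.
Minimize 4*z^2 + 1*z + (5.0/2)*(-0.0416 - z + 0.7146)^2
FOC: (2*4 + 5.0)*z = -1 + 5.0*(-0.0416 + 0.7146)
z^{k+1} = 0.1819
Step 3: u-update.
u^{k+1} = 0.7146 - 0.0416 - 0.1819 = 0.4911
Step 4: Primal residual = |-0.0416 - 0.1819| = 0.2235


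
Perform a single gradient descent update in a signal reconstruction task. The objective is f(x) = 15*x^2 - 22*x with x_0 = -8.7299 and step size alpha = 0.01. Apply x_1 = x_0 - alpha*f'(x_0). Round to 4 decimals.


We compute the gradient at x_0 and apply the update.
f'(x) = 30*x - 22
f'(-8.7299) = 30*-8.7299 - 22 = -283.897
x_1 = -8.7299 - 0.01*-283.897 = -5.8909


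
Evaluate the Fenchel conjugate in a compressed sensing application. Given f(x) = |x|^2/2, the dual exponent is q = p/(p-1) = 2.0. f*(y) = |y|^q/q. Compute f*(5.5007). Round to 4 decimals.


The conjugate exponent q satisfies 1/p + 1/q = 1.
p = 2, so q = 2/(2 - 1) = 2.0
|y|^q = 5.5007^2.0 = 30.2577
f*(5.5007) = 30.2577 / 2.0 = 15.1289


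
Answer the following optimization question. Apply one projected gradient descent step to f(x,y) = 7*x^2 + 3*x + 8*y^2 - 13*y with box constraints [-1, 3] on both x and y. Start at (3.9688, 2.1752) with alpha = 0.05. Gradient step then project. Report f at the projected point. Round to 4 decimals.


Step 1: Compute gradient at (3.9688, 2.1752).
grad_x = 2*7*3.9688 + 3 = 58.5632
grad_y = 2*8*2.1752 - 13 = 21.8032
Step 2: Gradient step.
x_raw = 3.9688 - 0.05*58.5632 = 1.0406
y_raw = 2.1752 - 0.05*21.8032 = 1.085
Step 3: Project onto [-1, 3].
x_proj = clip(1.0406) = 1.0406
y_proj = clip(1.085) = 1.085
Step 4: Evaluate f.
f(1.0406, 1.085) = 6.0154


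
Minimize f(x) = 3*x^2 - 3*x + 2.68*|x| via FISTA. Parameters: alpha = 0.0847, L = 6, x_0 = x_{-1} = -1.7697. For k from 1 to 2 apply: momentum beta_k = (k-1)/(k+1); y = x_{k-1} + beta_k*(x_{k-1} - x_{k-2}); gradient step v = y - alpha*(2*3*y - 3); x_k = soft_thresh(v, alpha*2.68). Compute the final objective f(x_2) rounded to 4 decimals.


FISTA on f(x) = 3*x^2 - 3*x + 2.68*|x|
L = 6, alpha = 0.0847
Iteration 1: beta = 0.0, y = -1.7697 + 0.0*(-1.7697 + 1.7697) = -1.7697
  grad(y) = -13.6182, v = y - alpha*grad = -0.6162
  prox(v) = soft_thresh(-0.6162, 0.227) = -0.3892
Iteration 2: beta = 0.3333, y = -0.3892 + 0.3333*(-0.3892 + 1.7697) = 0.0709
  grad(y) = -2.5745, v = y - alpha*grad = 0.289
  prox(v) = soft_thresh(0.289, 0.227) = 0.062
f(x_2) = 3*0.062^2 - 3*0.062 + 2.68*|0.062| = -0.0083


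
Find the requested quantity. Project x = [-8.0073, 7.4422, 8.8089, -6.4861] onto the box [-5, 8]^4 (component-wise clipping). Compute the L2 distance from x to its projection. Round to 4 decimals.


Project each component onto [-5, 8].
clip(-8.0073) = -5.0, clip(7.4422) = 7.4422, clip(8.8089) = 8.0, clip(-6.4861) = -5.0
Projection = [-5.0, 7.4422, 8.0, -5.0]
Squared diffs: [9.0439, 0.0, 0.6543, 2.2085]
Distance = sqrt(11.9067) = 3.4506


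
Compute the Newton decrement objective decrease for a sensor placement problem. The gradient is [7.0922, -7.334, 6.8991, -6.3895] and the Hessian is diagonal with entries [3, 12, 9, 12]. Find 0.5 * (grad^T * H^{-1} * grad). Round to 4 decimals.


Step 1: H is diagonal, so H^(-1) * g = [2.3641, -0.6112, 0.7666, -0.5325].
Step 2: g^T H^(-1) g = sum_i g_i^2 / H_ii
  = (7.0922)^2/3 + (-7.334)^2/12 + (6.8991)^2/9 + (-6.3895)^2/12
  = 16.7664 + 4.4823 + 5.2886 + 3.4021 = 29.9395
Step 3: Objective decrease = 0.5 * g^T H^(-1) g = 14.9697


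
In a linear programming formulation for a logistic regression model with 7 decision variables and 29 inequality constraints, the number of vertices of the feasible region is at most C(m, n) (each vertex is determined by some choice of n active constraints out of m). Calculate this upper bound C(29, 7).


Each vertex corresponds to some choice of n active constraints out of m, so the number of vertices is at most C(m, n) = m! / (n!(m-n)!).
m = 29, n = 7
Numerator: 29 * 28 * 27 * 26 * 25 * 24 * 23
Denominator: 7! = 5040
C(29, 7) = 1560780


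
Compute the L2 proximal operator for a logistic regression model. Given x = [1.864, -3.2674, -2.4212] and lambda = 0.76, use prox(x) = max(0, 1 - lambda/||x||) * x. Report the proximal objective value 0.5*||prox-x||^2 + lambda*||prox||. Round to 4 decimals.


Step 1: Compute ||x||.
||x|| = 4.4735
Step 2: Compute scaling factor.
scale = max(0, 1 - 0.76/4.4735) = 0.8301
Step 3: prox(x) = [1.5473, -2.7123, -2.0099]
||prox(x)|| = 3.7135
Step 4: Proximal objective.
0.5*||prox-x||^2 = 0.2888
lambda*||prox|| = 2.8223
Total = 3.1111


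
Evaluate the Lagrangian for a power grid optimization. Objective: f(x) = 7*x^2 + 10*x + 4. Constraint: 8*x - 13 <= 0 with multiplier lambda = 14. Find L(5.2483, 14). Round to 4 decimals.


Step 1: Evaluate f(x).
f(5.2483) = 7*5.2483^2 + 10*5.2483 + 4 = 249.2956
Step 2: Evaluate g(x).
g(5.2483) = 8*5.2483 - 13 = 28.9864
Step 3: Compute Lagrangian.
L = 249.2956 + 14*28.9864 = 655.1052


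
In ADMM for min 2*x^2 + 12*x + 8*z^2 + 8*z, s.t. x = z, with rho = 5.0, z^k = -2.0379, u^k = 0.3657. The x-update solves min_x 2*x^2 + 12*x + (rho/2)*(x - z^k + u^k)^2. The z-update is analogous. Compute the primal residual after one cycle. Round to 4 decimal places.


ADMM iteration with rho = 5.0, z^k = -2.0379, u^k = 0.3657
Step 1: x-update.
Minimize 2*x^2 + 12*x + (5.0/2)*(x + 2.0379 + 0.3657)^2
FOC: (2*2 + 5.0)*x = -12 + 5.0*(-2.0379 - 0.3657)
x^{k+1} = -2.6687
Step 2: z-update.
Minimize 8*z^2 + 8*z + (5.0/2)*(-2.6687 - z + 0.3657)^2
FOC: (2*8 + 5.0)*z = -8 + 5.0*(-2.6687 + 0.3657)
z^{k+1} = -0.9293
Step 3: u-update.
u^{k+1} = 0.3657 - 2.6687 + 0.9293 = -1.3737
Step 4: Primal residual = |-2.6687 + 0.9293| = 1.7394


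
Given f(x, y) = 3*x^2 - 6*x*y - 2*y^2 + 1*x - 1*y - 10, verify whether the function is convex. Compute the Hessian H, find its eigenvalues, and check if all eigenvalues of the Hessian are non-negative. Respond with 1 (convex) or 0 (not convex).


The Hessian of f(x,y) = 3*x^2 - 6*x*y - 2*y^2 + 1*x - 1*y - 10 is:
H = [[6, -6], [-6, -4]]
Trace = 6 - 4 = 2
Determinant = 6*-4 - (-6)^2 = -60
Discriminant = (2)^2 - 4*-60 = 244.0
Eigenvalues: lambda_1 = -6.8102, lambda_2 = 8.8102
The function is not convex.

0


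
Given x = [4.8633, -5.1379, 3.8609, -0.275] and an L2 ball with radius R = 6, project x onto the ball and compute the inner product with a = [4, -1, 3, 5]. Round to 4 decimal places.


Step 1: Compute ||x|| (intermediates to 6 decimals).
||x|| = sqrt(4.8633^2 + (-5.1379)^2 + 3.8609^2 + (-0.275)^2) = 8.064234
Step 2: Project.
Since ||x|| > R, scale = R/||x|| = 6/8.064234 = 0.744026, proj(x) = scale * x
proj(x) = [3.618422, -3.822731, 2.87261, -0.204607]
Step 3: Dot product.
a^T * proj(x) = 4*3.618422 - 1*(-3.822731) + 3*2.87261 + 5*(-0.204607) = 25.8912


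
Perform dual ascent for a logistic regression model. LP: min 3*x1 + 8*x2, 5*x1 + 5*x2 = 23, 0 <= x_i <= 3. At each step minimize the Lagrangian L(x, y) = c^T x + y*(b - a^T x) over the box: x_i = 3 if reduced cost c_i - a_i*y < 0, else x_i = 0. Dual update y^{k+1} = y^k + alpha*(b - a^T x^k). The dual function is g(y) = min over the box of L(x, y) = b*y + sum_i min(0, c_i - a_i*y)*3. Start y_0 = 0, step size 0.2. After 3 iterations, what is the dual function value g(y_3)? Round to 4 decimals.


Dual ascent for LP: min 3*x1 + 8*x2, 5*x1 + 5*x2 = 23, 0 <= x_i <= 3
Step 1: y^k = 0.0, reduced costs: (3.0, 8.0)
  x^k = (0.0, 0.0), subgradient = b - a^T x = 23.0
  y^{k+1} = 0.0 + 0.2*23.0 = 4.6
Step 2: y^k = 4.6, reduced costs: (-20.0, -15.0)
  x^k = (3.0, 3.0), subgradient = b - a^T x = -7.0
  y^{k+1} = 4.6 + 0.2*-7.0 = 3.2
Step 3: y^k = 3.2, reduced costs: (-13.0, -8.0)
  x^k = (3.0, 3.0), subgradient = b - a^T x = -7.0
  y^{k+1} = 3.2 + 0.2*-7.0 = 1.8
Dual objective at y_3 = 1.8: reduced costs (-6.0, -1.0), box minimizer x = (3.0, 3.0)
g(y_3) = b*y + (c1 - a1*y)*x1 + (c2 - a2*y)*x2 = 23*1.8 + (-6.0)*3.0 + (-1.0)*3.0 = 41.4 - 18.0 - 3.0 = 20.4


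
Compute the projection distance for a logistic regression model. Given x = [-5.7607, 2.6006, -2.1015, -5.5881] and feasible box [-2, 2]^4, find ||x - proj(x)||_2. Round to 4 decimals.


Project each component onto [-2, 2].
clip(-5.7607) = -2.0, clip(2.6006) = 2.0, clip(-2.1015) = -2.0, clip(-5.5881) = -2.0
Projection = [-2.0, 2.0, -2.0, -2.0]
Squared diffs: [14.1429, 0.3607, 0.0103, 12.8745]
Distance = sqrt(27.3884) = 5.2334


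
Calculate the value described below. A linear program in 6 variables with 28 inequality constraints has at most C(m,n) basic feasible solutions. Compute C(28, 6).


Each vertex corresponds to some choice of n active constraints out of m, so the number of vertices is at most C(m, n) = m! / (n!(m-n)!).
m = 28, n = 6
Numerator: 28 * 27 * 26 * 25 * 24 * 23
Denominator: 6! = 720
C(28, 6) = 376740


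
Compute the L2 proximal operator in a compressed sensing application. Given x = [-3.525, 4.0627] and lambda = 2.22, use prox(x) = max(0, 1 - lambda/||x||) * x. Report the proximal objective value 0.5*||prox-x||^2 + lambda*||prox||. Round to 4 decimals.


Step 1: Compute ||x||.
||x|| = 5.3788
Step 2: Compute scaling factor.
scale = max(0, 1 - 2.22/5.3788) = 0.5873
Step 3: prox(x) = [-2.0701, 2.3859]
||prox(x)|| = 3.1588
Step 4: Proximal objective.
0.5*||prox-x||^2 = 2.4642
lambda*||prox|| = 7.0125
Total = 9.4767


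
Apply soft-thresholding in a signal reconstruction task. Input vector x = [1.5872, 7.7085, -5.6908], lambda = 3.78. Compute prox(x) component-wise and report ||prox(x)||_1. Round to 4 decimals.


Soft-thresholding with lambda = 3.78:
prox(1.5872) = sign(1.5872)*max(|1.5872| - 3.78, 0) = 0.0
prox(7.7085) = sign(7.7085)*max(|7.7085| - 3.78, 0) = 3.9285
prox(-5.6908) = sign(-5.6908)*max(|-5.6908| - 3.78, 0) = -1.9108
prox(x) = [0.0, 3.9285, -1.9108]
||prox(x)||_1 = 0.0 + 3.9285 + 1.9108 = 5.8393


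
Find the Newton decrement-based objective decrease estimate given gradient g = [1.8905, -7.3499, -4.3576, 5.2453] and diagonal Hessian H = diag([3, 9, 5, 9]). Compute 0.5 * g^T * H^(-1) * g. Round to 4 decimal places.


Step 1: H is diagonal, so H^(-1) * g = [0.6302, -0.8167, -0.8715, 0.5828].
Step 2: g^T H^(-1) g = sum_i g_i^2 / H_ii
  = (1.8905)^2/3 + (-7.3499)^2/9 + (-4.3576)^2/5 + (5.2453)^2/9
  = 1.1913 + 6.0023 + 3.7977 + 3.057 = 14.0484
Step 3: Objective decrease = 0.5 * g^T H^(-1) g = 7.0242


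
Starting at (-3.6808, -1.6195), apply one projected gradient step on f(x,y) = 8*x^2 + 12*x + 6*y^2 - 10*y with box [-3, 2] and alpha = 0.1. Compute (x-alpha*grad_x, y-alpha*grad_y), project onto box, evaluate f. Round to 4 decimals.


Step 1: Compute gradient at (-3.6808, -1.6195).
grad_x = 2*8*-3.6808 + 12 = -46.8928
grad_y = 2*6*-1.6195 - 10 = -29.434
Step 2: Gradient step.
x_raw = -3.6808 - 0.1*-46.8928 = 1.0085
y_raw = -1.6195 - 0.1*-29.434 = 1.3239
Step 3: Project onto [-3, 2].
x_proj = clip(1.0085) = 1.0085
y_proj = clip(1.3239) = 1.3239
Step 4: Evaluate f.
f(1.0085, 1.3239) = 17.5153


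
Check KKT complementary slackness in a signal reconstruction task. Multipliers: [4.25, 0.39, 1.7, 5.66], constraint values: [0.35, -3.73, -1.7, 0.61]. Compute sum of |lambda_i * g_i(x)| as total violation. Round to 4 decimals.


KKT complementary slackness check:
lambda_1 * g_1 = 4.25 * 0.35 = 1.4875
lambda_2 * g_2 = 0.39 * -3.73 = -1.4547
lambda_3 * g_3 = 1.7 * -1.7 = -2.89
lambda_4 * g_4 = 5.66 * 0.61 = 3.4526
Total violation = 1.4875 + 1.4547 + 2.89 + 3.4526 = 9.2848


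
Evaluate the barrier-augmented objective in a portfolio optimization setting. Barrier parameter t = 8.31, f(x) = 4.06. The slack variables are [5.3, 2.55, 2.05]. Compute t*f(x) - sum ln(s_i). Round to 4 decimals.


Step 1: Compute log-barrier.
ln values: [1.6677, 0.9361, 0.7178]
phi = -(1.6677 + 0.9361 + 0.7178) = -3.3216
Step 2: Compute augmented objective.
t*f(x) = 8.31*4.06 = 33.7386
Total = 33.7386 - 3.3216 = 30.417


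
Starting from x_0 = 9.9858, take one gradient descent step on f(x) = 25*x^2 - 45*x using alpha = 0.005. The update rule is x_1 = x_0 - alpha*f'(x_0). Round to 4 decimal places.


We compute the gradient at x_0 and apply the update.
f'(x) = 50*x - 45
f'(9.9858) = 50*9.9858 - 45 = 454.29
x_1 = 9.9858 - 0.005*454.29 = 7.7144


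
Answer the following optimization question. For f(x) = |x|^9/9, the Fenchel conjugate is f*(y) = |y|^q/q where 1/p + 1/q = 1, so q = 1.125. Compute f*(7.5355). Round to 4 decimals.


The conjugate exponent q satisfies 1/p + 1/q = 1.
p = 9, so q = 9/(9 - 1) = 1.125
|y|^q = 7.5355^1.125 = 9.6995
f*(7.5355) = 9.6995 / 1.125 = 8.6218


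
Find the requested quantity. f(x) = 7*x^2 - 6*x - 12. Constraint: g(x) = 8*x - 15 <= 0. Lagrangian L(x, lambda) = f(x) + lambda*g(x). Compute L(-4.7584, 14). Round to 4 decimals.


Step 1: Evaluate f(x).
f(-4.7584) = 7*(-4.7584)^2 - 6*(-4.7584) - 12 = 175.047
Step 2: Evaluate g(x).
g(-4.7584) = 8*-4.7584 - 15 = -53.0672
Step 3: Compute Lagrangian.
L = 175.047 + 14*-53.0672 = -567.8938


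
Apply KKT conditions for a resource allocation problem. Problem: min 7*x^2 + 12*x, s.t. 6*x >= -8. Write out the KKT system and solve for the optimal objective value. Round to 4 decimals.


Step 1: Try lambda = 0 (constraint inactive).
Stationarity: 2*7*x + 12 = 0
x* = -12/(2*7) = -6/7 = -0.8571 (rounded; the exact value -6/7 is used below)
Check constraint: 6*-0.8571 = -5.1426 >= -8 -- satisfied.
Step 2: Compute optimal value.
f(x*) = 7*(-6/7)^2 + 12*(-6/7) = -5.1429


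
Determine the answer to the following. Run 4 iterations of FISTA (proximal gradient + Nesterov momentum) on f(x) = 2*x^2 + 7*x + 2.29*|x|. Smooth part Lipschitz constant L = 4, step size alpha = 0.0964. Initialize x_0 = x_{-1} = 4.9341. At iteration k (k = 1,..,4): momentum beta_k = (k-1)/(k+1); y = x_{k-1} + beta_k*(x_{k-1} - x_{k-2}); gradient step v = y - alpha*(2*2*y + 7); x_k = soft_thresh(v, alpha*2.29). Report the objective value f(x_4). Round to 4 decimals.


FISTA on f(x) = 2*x^2 + 7*x + 2.29*|x|
L = 4, alpha = 0.0964
Iteration 1: beta = 0.0, y = 4.9341 + 0.0*(4.9341 - 4.9341) = 4.9341
  grad(y) = 26.7364, v = y - alpha*grad = 2.3567
  prox(v) = soft_thresh(2.3567, 0.2208) = 2.136
Iteration 2: beta = 0.3333, y = 2.136 + 0.3333*(2.136 - 4.9341) = 1.2032
  grad(y) = 11.813, v = y - alpha*grad = 0.0645
  prox(v) = soft_thresh(0.0645, 0.2208) = 0.0
Iteration 3: beta = 0.5, y = 0.0 + 0.5*(0.0 - 2.136) = -1.068
  grad(y) = 2.7281, v = y - alpha*grad = -1.331
  prox(v) = soft_thresh(-1.331, 0.2208) = -1.1102
Iteration 4: beta = 0.6, y = -1.1102 + 0.6*(-1.1102 - 0.0) = -1.7763
  grad(y) = -0.1053, v = y - alpha*grad = -1.7662
  prox(v) = soft_thresh(-1.7662, 0.2208) = -1.5454
f(x_4) = 2*(-1.5454)^2 + 7*(-1.5454) + 2.29*|-1.5454| = -2.5023


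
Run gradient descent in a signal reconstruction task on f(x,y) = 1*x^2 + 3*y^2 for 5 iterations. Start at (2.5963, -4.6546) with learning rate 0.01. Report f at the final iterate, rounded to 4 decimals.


Gradient descent on f(x,y) = 1*x^2 + 3*y^2.
Starting point: (2.5963, -4.6546), alpha = 0.01
Step 1: grad_x = 2*1*2.5963 = 5.1926, grad_y = 2*3*-4.6546 = -27.9276
  x_1 = 2.5963 - 0.01*5.1926 = 2.5444
  y_1 = -4.6546 - 0.01*-27.9276 = -4.3753
Step 2: grad_x = 2*1*2.5444 = 5.0887, grad_y = 2*3*-4.3753 = -26.2519
  x_2 = 2.5444 - 0.01*5.0887 = 2.4935
  y_2 = -4.3753 - 0.01*-26.2519 = -4.1128
Step 3: grad_x = 2*1*2.4935 = 4.987, grad_y = 2*3*-4.1128 = -24.6768
  x_3 = 2.4935 - 0.01*4.987 = 2.4436
  y_3 = -4.1128 - 0.01*-24.6768 = -3.866
Step 4: grad_x = 2*1*2.4436 = 4.8872, grad_y = 2*3*-3.866 = -23.1962
  x_4 = 2.4436 - 0.01*4.8872 = 2.3947
  y_4 = -3.866 - 0.01*-23.1962 = -3.6341
Step 5: grad_x = 2*1*2.3947 = 4.7895, grad_y = 2*3*-3.6341 = -21.8044
  x_5 = 2.3947 - 0.01*4.7895 = 2.3468
  y_5 = -3.6341 - 0.01*-21.8044 = -3.416
f(2.3468, -3.416) = 1*2.3468^2 + 3*(-3.416)^2 = 40.5155


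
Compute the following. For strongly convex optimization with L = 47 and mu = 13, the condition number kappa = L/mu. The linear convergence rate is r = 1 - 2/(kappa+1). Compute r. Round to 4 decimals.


Step 1: Compute the condition number.
kappa = L/mu = 47/13 = 3.6154
Step 2: Compute the convergence rate.
r = 1 - 2/(kappa + 1) = 1 - 2*mu/(L + mu) = (L - mu)/(L + mu) = 34/60 = 0.5667


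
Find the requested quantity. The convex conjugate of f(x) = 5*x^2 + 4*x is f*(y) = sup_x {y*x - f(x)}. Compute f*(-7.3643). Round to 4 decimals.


f*(y) = sup_x {y*x - a*x^2 - b*x} = sup_x {(y-b)*x - a*x^2}
FOC: (y - b) - 2a*x = 0 => x* = (y - b)/(2a)
x* = (-7.3643 - 4)/(2*5) = -1.1364
f*(-7.3643) = (y-b)^2/(4a) = (-7.3643 - 4)^2/(4*5)
= 129.1473/20 = 6.4574


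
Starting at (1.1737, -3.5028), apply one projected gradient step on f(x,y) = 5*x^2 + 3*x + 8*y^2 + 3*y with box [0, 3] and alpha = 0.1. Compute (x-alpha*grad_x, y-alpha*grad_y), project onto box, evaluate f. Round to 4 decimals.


Step 1: Compute gradient at (1.1737, -3.5028).
grad_x = 2*5*1.1737 + 3 = 14.737
grad_y = 2*8*-3.5028 + 3 = -53.0448
Step 2: Gradient step.
x_raw = 1.1737 - 0.1*14.737 = -0.3
y_raw = -3.5028 - 0.1*-53.0448 = 1.8017
Step 3: Project onto [0, 3].
x_proj = clip(-0.3) = 0.0
y_proj = clip(1.8017) = 1.8017
Step 4: Evaluate f.
f(0.0, 1.8017) = 31.3734


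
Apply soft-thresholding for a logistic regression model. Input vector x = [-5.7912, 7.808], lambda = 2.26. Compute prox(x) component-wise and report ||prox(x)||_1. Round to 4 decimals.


Soft-thresholding with lambda = 2.26:
prox(-5.7912) = sign(-5.7912)*max(|-5.7912| - 2.26, 0) = -3.5312
prox(7.808) = sign(7.808)*max(|7.808| - 2.26, 0) = 5.548
prox(x) = [-3.5312, 5.548]
||prox(x)||_1 = 3.5312 + 5.548 = 9.0792


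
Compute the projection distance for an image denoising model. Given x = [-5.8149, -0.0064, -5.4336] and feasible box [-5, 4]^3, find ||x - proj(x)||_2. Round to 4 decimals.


Project each component onto [-5, 4].
clip(-5.8149) = -5.0, clip(-0.0064) = -0.0064, clip(-5.4336) = -5.0
Projection = [-5.0, -0.0064, -5.0]
Squared diffs: [0.6641, 0.0, 0.188]
Distance = sqrt(0.8521) = 0.9231


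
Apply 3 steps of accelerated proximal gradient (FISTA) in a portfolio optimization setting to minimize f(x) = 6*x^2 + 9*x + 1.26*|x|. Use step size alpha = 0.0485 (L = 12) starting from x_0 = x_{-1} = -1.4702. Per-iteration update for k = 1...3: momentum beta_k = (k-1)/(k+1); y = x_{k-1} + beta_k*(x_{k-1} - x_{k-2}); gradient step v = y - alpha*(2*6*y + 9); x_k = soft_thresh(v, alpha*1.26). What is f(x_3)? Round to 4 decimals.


FISTA on f(x) = 6*x^2 + 9*x + 1.26*|x|
L = 12, alpha = 0.0485
Iteration 1: beta = 0.0, y = -1.4702 + 0.0*(-1.4702 + 1.4702) = -1.4702
  grad(y) = -8.6424, v = y - alpha*grad = -1.051
  prox(v) = soft_thresh(-1.051, 0.0611) = -0.9899
Iteration 2: beta = 0.3333, y = -0.9899 + 0.3333*(-0.9899 + 1.4702) = -0.8298
  grad(y) = -0.9581, v = y - alpha*grad = -0.7834
  prox(v) = soft_thresh(-0.7834, 0.0611) = -0.7223
Iteration 3: beta = 0.5, y = -0.7223 + 0.5*(-0.7223 + 0.9899) = -0.5884
  grad(y) = 1.9388, v = y - alpha*grad = -0.6825
  prox(v) = soft_thresh(-0.6825, 0.0611) = -0.6214
f(x_3) = 6*(-0.6214)^2 + 9*(-0.6214) + 1.26*|-0.6214| = -2.4928
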